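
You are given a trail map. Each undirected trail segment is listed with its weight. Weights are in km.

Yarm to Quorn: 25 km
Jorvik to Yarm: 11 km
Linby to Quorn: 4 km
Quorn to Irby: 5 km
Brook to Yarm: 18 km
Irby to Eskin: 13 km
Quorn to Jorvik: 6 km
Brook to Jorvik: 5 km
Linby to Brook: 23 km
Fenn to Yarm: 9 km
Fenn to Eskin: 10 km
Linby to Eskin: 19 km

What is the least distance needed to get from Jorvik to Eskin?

24 km

Settle nodes by increasing distance from Jorvik:
Jorvik: 0
Brook: 5  (via Jorvik)
Quorn: 6  (via Jorvik)
Linby: 10  (via Quorn)
Irby: 11  (via Quorn)
Yarm: 11  (via Jorvik)
Fenn: 20  (via Yarm)
Eskin: 24  (via Irby)
Shortest route: Jorvik → Quorn → Irby → Eskin = 24 km.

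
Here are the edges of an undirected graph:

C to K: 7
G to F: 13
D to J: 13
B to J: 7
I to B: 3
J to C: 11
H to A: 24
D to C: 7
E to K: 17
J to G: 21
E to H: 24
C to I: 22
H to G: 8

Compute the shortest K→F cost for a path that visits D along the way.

61

Shortest K→D: K–C–D = 14
Best D to F: D–J–G–F costing 47
Total via D: 14 + 47 = 61.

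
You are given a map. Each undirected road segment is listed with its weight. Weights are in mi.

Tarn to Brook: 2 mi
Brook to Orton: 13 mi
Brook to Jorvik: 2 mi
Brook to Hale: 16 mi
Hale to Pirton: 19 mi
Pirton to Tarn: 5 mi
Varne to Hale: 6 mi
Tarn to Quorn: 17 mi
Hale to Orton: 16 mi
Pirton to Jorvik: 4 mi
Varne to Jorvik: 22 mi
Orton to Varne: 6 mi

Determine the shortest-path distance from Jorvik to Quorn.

Shortest distances from Jorvik:
Jorvik: 0
Brook: 2  (via Jorvik)
Pirton: 4  (via Jorvik)
Tarn: 4  (via Brook)
Orton: 15  (via Brook)
Hale: 18  (via Brook)
Varne: 21  (via Orton)
Quorn: 21  (via Tarn)
Shortest route: Jorvik–Brook–Tarn–Quorn = 21 mi.

21 mi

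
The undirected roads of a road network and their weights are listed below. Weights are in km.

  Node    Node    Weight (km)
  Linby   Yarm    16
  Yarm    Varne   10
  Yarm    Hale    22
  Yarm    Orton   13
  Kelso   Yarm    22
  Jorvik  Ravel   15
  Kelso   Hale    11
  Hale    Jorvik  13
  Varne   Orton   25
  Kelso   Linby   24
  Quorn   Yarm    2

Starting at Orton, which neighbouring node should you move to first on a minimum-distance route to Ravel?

Yarm

Enumerating some paths:
Orton–Yarm–Hale–Jorvik–Ravel: 13+22+13+15 = 63
Orton–Yarm–Kelso–Hale–Jorvik–Ravel: 13+22+11+13+15 = 74
The minimum is 63 km via Orton–Yarm–Hale–Jorvik–Ravel.
So from Orton the first move is to Yarm.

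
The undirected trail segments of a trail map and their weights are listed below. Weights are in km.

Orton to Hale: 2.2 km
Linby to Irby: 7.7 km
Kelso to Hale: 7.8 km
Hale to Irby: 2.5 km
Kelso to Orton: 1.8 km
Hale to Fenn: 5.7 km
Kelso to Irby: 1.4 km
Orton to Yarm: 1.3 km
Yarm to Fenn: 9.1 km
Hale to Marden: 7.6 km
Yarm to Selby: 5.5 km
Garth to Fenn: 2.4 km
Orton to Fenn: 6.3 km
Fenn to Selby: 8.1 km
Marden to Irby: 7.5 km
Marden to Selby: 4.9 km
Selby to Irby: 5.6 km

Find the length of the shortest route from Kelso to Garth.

10.5 km

Compare a few routes:
Kelso → Irby → Hale → Fenn → Garth: 1.4+2.5+5.7+2.4 = 12
Kelso → Orton → Fenn → Garth: 1.8+6.3+2.4 = 10.5
The minimum is 10.5 km via Kelso → Orton → Fenn → Garth.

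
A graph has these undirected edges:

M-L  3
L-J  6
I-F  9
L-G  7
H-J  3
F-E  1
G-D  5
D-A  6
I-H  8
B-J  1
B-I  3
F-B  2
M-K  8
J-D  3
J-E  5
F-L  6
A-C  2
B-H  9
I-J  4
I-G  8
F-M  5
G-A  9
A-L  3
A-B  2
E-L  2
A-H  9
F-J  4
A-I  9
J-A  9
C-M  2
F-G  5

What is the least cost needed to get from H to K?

18

Running Dijkstra from H:
H: 0
J: 3  (via H)
B: 4  (via J)
A: 6  (via B)
D: 6  (via J)
F: 6  (via B)
E: 7  (via F)
I: 7  (via J)
C: 8  (via A)
L: 9  (via J)
M: 10  (via C)
G: 11  (via D)
K: 18  (via M)
Shortest route: H–J–B–A–C–M–K = 18.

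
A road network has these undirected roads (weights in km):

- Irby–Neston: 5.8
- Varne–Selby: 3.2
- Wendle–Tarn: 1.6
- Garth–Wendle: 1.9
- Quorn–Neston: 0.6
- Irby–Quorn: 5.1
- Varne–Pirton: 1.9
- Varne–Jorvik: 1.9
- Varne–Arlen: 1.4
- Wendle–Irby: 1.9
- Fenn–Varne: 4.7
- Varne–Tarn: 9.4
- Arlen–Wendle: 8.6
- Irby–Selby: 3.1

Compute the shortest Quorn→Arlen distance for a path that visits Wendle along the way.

15.6 km

Best Quorn to Wendle: Quorn–Irby–Wendle costing 7
Shortest Wendle→Arlen: Wendle–Arlen = 8.6
Total via Wendle: 7 + 8.6 = 15.6 km.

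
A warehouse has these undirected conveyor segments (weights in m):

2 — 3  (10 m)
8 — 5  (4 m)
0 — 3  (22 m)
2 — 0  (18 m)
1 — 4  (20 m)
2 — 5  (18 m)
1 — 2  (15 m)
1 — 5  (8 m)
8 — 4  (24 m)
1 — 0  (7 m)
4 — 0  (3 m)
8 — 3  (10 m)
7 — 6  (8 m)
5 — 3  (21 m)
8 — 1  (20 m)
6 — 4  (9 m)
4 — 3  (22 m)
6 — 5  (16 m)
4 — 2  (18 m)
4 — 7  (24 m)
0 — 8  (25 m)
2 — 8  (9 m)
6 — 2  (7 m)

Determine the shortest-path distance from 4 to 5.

18 m

Running Dijkstra from 4:
4: 0
0: 3  (via 4)
6: 9  (via 4)
1: 10  (via 0)
2: 16  (via 6)
7: 17  (via 6)
5: 18  (via 1)
Shortest route: 4 → 0 → 1 → 5 = 18 m.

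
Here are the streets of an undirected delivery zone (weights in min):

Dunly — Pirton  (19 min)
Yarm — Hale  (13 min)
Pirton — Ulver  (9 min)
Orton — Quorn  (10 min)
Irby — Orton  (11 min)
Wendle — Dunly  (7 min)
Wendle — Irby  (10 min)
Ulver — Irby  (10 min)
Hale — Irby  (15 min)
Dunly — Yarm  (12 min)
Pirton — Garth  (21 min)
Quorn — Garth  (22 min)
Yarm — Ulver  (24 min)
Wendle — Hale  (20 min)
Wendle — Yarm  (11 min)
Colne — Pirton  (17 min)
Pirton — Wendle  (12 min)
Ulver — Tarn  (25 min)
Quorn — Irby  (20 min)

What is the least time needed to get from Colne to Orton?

47 min

Candidate routes:
Colne - Pirton - Wendle - Irby - Orton: 17+12+10+11 = 50
Colne - Pirton - Ulver - Irby - Orton: 17+9+10+11 = 47
Cheapest is Colne - Pirton - Ulver - Irby - Orton at 47 min.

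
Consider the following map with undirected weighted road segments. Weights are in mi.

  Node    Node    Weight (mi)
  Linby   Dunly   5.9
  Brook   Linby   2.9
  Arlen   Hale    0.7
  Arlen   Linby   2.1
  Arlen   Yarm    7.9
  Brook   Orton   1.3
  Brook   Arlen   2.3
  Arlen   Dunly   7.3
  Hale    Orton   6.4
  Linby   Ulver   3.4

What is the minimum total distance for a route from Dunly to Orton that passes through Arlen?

Best Dunly to Arlen: Dunly → Arlen costing 7.3
Shortest Arlen→Orton: Arlen → Brook → Orton = 3.6
Total via Arlen: 7.3 + 3.6 = 10.9 mi.

10.9 mi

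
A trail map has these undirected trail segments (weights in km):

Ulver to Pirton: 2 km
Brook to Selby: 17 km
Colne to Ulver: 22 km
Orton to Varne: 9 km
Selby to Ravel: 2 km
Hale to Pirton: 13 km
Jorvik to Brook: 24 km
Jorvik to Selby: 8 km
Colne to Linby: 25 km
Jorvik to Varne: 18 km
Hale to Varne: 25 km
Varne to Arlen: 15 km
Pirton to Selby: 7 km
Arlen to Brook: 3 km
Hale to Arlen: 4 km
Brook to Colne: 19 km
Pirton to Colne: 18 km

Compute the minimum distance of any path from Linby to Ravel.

52 km

Shortest distances from Linby:
Linby: 0
Colne: 25  (via Linby)
Pirton: 43  (via Colne)
Brook: 44  (via Colne)
Ulver: 45  (via Pirton)
Arlen: 47  (via Brook)
Selby: 50  (via Pirton)
Hale: 51  (via Arlen)
Ravel: 52  (via Selby)
Shortest route: Linby–Colne–Pirton–Selby–Ravel = 52 km.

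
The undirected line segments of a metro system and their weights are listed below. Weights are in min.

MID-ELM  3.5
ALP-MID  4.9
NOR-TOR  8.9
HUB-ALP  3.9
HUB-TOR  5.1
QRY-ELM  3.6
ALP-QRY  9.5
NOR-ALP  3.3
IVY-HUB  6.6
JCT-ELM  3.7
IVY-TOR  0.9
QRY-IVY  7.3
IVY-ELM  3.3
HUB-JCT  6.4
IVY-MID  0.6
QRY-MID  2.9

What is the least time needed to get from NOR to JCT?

13.6 min

Shortest distances from NOR:
NOR: 0
ALP: 3.3  (via NOR)
HUB: 7.2  (via ALP)
MID: 8.2  (via ALP)
IVY: 8.8  (via MID)
TOR: 8.9  (via NOR)
QRY: 11.1  (via MID)
ELM: 11.7  (via MID)
JCT: 13.6  (via HUB)
Shortest route: NOR–ALP–HUB–JCT = 13.6 min.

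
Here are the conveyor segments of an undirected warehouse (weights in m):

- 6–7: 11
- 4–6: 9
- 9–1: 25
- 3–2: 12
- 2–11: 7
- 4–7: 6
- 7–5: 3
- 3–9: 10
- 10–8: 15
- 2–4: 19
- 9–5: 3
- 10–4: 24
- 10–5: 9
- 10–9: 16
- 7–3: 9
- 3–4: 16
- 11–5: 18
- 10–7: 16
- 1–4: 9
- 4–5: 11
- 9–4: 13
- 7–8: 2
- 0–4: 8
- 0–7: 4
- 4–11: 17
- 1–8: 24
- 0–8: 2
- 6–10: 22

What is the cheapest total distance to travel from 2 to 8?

23 m

Enumerating some paths:
2 → 3 → 7 → 0 → 8: 12+9+4+2 = 27
2 → 3 → 7 → 8: 12+9+2 = 23
2 → 4 → 7 → 8: 19+6+2 = 27
The minimum is 23 m via 2 → 3 → 7 → 8.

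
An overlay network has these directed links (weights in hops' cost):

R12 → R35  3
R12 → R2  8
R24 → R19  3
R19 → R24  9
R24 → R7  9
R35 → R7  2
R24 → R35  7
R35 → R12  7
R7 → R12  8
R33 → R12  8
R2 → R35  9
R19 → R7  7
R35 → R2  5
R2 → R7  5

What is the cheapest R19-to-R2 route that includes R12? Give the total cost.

23 hops' cost

Shortest R19→R12: R19 → R7 → R12 = 15
Best R12 to R2: R12 → R2 costing 8
Total via R12: 15 + 8 = 23 hops' cost.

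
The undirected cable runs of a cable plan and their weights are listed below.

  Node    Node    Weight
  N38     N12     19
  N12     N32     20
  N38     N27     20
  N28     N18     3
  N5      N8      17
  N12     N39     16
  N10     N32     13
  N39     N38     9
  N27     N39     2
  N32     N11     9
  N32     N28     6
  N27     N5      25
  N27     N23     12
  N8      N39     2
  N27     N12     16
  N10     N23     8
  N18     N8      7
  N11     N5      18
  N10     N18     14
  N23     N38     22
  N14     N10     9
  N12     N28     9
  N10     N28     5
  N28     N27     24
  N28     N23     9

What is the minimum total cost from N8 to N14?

Compare a few routes:
N8–N18–N10–N14: 7+14+9 = 30
N8–N18–N28–N10–N14: 7+3+5+9 = 24
The minimum is 24 via N8–N18–N28–N10–N14.

24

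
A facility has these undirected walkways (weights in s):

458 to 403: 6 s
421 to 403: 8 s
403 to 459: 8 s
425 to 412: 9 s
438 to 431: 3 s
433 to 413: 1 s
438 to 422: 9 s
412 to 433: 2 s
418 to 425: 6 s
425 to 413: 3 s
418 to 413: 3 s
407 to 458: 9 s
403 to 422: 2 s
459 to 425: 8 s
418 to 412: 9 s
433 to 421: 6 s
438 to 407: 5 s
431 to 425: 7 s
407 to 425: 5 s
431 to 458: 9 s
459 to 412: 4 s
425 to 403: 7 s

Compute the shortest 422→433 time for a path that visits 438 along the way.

Best 422 to 438: 422 → 438 costing 9
Best 438 to 433: 438 → 431 → 425 → 413 → 433 costing 14
Total via 438: 9 + 14 = 23 s.

23 s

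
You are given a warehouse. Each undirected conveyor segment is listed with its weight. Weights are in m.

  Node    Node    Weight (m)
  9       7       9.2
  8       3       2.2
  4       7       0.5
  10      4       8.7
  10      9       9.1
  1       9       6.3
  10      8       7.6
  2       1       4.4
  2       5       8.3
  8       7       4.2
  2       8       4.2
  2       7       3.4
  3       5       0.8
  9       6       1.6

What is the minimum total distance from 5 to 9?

16.4 m

Settle nodes by increasing distance from 5:
5: 0
3: 0.8  (via 5)
8: 3  (via 3)
2: 7.2  (via 8)
7: 7.2  (via 8)
4: 7.7  (via 7)
10: 10.6  (via 8)
1: 11.6  (via 2)
9: 16.4  (via 7)
Shortest route: 5–3–8–7–9 = 16.4 m.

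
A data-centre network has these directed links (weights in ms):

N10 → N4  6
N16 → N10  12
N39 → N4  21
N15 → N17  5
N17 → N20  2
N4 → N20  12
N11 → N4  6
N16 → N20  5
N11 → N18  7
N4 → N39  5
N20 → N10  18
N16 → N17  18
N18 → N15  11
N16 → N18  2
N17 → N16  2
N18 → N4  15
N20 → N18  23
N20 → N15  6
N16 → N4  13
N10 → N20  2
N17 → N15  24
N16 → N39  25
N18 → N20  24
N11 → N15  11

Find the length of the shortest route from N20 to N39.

29 ms

Shortest distances from N20:
N20: 0
N15: 6  (via N20)
N17: 11  (via N15)
N16: 13  (via N17)
N18: 15  (via N16)
N10: 18  (via N20)
N4: 24  (via N10)
N39: 29  (via N4)
Shortest route: N20 → N10 → N4 → N39 = 29 ms.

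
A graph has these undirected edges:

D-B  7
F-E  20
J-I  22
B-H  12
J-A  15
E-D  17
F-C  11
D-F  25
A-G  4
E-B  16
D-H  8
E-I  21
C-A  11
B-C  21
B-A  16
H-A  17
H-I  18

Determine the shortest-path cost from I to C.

46

Settle nodes by increasing distance from I:
I: 0
H: 18  (via I)
E: 21  (via I)
J: 22  (via I)
D: 26  (via H)
B: 30  (via H)
A: 35  (via H)
G: 39  (via A)
F: 41  (via E)
C: 46  (via A)
Shortest route: I → H → A → C = 46.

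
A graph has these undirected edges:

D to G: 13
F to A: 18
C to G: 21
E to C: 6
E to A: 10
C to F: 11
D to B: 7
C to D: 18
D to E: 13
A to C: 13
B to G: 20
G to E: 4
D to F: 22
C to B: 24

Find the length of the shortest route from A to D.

Compare a few routes:
A → E → D: 10+13 = 23
A → C → D: 13+18 = 31
A → E → G → D: 10+4+13 = 27
Cheapest is A → E → D at 23.

23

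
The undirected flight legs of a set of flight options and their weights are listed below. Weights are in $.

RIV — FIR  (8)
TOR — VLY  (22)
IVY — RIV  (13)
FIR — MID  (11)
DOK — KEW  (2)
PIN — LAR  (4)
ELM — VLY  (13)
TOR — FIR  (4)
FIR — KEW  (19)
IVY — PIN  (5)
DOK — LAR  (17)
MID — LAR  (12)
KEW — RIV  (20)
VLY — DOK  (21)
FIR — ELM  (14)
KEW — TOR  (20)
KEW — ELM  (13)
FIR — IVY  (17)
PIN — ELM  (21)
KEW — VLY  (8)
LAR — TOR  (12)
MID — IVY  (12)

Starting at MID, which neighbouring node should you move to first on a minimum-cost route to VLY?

FIR

Compare a few routes:
MID–FIR–TOR–VLY: 11+4+22 = 37
MID–FIR–ELM–VLY: 11+14+13 = 38
MID–LAR–DOK–KEW–VLY: 12+17+2+8 = 39
MID–FIR–KEW–VLY: 11+19+8 = 38
The minimum is $37 via MID–FIR–TOR–VLY.
So from MID the first move is to FIR.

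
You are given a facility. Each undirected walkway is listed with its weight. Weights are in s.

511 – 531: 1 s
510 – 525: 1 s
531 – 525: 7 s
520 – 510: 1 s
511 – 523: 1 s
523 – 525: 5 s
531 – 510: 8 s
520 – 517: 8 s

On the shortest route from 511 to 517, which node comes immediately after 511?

Compare a few routes:
511 → 523 → 525 → 531 → 510 → 520 → 517: 1+5+7+8+1+8 = 30
511 → 531 → 525 → 510 → 520 → 517: 1+7+1+1+8 = 18
511 → 523 → 525 → 510 → 520 → 517: 1+5+1+1+8 = 16
511 → 531 → 510 → 520 → 517: 1+8+1+8 = 18
Cheapest is 511 → 523 → 525 → 510 → 520 → 517 at 16 s.
So from 511 the first move is to 523.

523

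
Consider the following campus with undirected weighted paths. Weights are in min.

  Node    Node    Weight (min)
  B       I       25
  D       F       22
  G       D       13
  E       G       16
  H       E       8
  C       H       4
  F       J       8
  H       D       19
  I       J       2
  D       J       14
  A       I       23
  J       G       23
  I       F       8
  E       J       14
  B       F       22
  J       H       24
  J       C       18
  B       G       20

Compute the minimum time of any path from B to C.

Candidate routes:
B → I → J → C: 25+2+18 = 45
B → G → E → H → C: 20+16+8+4 = 48
B → F → J → C: 22+8+18 = 48
Cheapest is B → I → J → C at 45 min.

45 min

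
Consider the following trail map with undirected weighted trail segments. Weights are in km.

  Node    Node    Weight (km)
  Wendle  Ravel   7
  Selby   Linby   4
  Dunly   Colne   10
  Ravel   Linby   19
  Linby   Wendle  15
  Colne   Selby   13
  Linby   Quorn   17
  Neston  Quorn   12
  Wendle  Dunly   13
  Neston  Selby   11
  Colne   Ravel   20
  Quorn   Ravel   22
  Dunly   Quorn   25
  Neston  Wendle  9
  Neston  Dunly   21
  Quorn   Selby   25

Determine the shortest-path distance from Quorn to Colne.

34 km

Candidate routes:
Quorn → Linby → Selby → Colne: 17+4+13 = 34
Quorn → Dunly → Colne: 25+10 = 35
Quorn → Neston → Selby → Colne: 12+11+13 = 36
The minimum is 34 km via Quorn → Linby → Selby → Colne.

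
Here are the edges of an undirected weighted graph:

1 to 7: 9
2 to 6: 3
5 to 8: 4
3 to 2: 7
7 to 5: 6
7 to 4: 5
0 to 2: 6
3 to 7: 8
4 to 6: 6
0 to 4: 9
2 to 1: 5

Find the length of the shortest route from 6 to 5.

17

Running Dijkstra from 6:
6: 0
2: 3  (via 6)
4: 6  (via 6)
1: 8  (via 2)
0: 9  (via 2)
3: 10  (via 2)
7: 11  (via 4)
5: 17  (via 7)
Shortest route: 6 → 4 → 7 → 5 = 17.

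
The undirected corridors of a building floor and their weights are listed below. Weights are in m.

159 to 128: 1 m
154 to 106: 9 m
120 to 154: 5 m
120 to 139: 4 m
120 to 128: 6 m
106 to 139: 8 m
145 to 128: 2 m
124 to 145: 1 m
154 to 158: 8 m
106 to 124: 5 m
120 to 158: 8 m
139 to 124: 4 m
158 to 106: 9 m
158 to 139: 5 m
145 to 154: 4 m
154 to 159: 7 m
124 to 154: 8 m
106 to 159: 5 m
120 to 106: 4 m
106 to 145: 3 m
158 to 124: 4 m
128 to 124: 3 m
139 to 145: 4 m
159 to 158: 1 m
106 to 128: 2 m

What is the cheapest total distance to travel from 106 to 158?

4 m

Enumerating some paths:
106 → 159 → 158: 5+1 = 6
106 → 128 → 159 → 158: 2+1+1 = 4
106 → 145 → 128 → 159 → 158: 3+2+1+1 = 7
The minimum is 4 m via 106 → 128 → 159 → 158.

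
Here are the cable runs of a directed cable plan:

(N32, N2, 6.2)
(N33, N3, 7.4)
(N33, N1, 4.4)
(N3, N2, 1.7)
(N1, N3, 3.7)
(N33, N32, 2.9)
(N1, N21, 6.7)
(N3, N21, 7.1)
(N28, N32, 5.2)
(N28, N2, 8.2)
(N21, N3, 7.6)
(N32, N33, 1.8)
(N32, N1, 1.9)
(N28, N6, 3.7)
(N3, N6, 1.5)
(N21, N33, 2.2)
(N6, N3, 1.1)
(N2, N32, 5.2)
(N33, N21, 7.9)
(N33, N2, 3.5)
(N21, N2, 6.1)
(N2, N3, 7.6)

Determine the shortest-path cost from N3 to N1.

8.8

Compare a few routes:
N3 → N2 → N32 → N1: 1.7+5.2+1.9 = 8.8
N3 → N2 → N32 → N33 → N1: 1.7+5.2+1.8+4.4 = 13.1
The minimum is 8.8 via N3 → N2 → N32 → N1.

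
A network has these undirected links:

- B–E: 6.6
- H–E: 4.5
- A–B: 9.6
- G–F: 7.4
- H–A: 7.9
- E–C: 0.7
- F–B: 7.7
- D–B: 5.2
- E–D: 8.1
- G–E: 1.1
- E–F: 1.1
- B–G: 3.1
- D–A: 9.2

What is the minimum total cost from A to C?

Settle nodes by increasing distance from A:
A: 0
H: 7.9  (via A)
D: 9.2  (via A)
B: 9.6  (via A)
E: 12.4  (via H)
G: 12.7  (via B)
C: 13.1  (via E)
Shortest route: A → H → E → C = 13.1.

13.1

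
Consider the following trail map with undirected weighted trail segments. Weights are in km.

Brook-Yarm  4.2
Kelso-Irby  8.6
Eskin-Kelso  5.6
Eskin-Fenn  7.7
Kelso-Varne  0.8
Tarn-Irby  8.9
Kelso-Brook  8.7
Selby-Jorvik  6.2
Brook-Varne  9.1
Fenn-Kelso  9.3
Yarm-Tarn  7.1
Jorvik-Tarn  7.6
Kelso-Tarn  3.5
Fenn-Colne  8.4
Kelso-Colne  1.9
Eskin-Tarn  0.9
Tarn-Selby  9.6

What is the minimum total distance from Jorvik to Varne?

11.9 km

Candidate routes:
Jorvik → Selby → Tarn → Kelso → Varne: 6.2+9.6+3.5+0.8 = 20.1
Jorvik → Tarn → Eskin → Kelso → Varne: 7.6+0.9+5.6+0.8 = 14.9
Jorvik → Selby → Tarn → Eskin → Kelso → Varne: 6.2+9.6+0.9+5.6+0.8 = 23.1
Jorvik → Tarn → Kelso → Varne: 7.6+3.5+0.8 = 11.9
The minimum is 11.9 km via Jorvik → Tarn → Kelso → Varne.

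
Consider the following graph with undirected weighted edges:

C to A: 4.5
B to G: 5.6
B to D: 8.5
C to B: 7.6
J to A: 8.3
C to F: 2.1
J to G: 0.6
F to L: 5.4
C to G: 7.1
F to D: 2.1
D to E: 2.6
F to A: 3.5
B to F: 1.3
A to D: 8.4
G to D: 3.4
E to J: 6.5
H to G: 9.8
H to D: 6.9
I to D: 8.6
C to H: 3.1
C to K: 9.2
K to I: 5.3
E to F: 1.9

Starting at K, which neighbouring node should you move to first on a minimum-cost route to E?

Enumerating some paths:
K–I–D–E: 5.3+8.6+2.6 = 16.5
K–C–F–D–E: 9.2+2.1+2.1+2.6 = 16
K–C–F–E: 9.2+2.1+1.9 = 13.2
Cheapest is K–C–F–E at 13.2.
So from K the first move is to C.

C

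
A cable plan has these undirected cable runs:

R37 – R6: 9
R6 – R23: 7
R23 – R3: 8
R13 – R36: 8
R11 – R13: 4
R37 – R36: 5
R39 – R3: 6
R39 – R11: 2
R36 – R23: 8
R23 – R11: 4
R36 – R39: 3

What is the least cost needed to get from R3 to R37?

14

Compare a few routes:
R3 - R23 - R36 - R37: 8+8+5 = 21
R3 - R39 - R36 - R37: 6+3+5 = 14
The minimum is 14 via R3 - R39 - R36 - R37.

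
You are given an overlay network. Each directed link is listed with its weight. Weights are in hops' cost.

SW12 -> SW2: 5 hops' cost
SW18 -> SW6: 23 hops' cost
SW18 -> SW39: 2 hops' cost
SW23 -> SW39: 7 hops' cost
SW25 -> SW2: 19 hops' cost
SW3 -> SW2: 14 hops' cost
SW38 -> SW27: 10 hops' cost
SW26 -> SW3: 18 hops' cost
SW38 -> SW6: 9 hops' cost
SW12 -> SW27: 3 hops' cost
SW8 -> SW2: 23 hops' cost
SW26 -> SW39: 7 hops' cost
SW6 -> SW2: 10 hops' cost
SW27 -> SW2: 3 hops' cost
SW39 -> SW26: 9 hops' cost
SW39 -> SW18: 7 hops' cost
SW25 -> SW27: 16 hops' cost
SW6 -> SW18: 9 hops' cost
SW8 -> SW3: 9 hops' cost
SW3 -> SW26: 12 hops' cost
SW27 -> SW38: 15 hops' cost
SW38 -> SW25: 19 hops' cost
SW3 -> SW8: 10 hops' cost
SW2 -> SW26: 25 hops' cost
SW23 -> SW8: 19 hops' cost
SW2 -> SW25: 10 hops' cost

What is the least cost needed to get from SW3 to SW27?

40 hops' cost

Enumerating some paths:
SW3 - SW8 - SW2 - SW25 - SW27: 10+23+10+16 = 59
SW3 - SW26 - SW39 - SW18 - SW6 - SW2 - SW25 - SW27: 12+7+7+23+10+10+16 = 85
SW3 - SW2 - SW25 - SW27: 14+10+16 = 40
Cheapest is SW3 - SW2 - SW25 - SW27 at 40 hops' cost.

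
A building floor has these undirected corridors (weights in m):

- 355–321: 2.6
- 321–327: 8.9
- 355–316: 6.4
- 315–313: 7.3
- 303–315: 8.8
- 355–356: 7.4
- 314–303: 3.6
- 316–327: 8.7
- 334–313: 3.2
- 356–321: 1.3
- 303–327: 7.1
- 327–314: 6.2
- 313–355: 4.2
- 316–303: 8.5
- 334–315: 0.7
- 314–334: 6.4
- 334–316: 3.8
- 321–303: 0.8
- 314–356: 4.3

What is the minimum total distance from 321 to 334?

10 m

Shortest distances from 321:
321: 0
303: 0.8  (via 321)
356: 1.3  (via 321)
355: 2.6  (via 321)
314: 4.4  (via 303)
313: 6.8  (via 355)
327: 7.9  (via 303)
316: 9  (via 355)
315: 9.6  (via 303)
334: 10  (via 313)
Shortest route: 321–355–313–334 = 10 m.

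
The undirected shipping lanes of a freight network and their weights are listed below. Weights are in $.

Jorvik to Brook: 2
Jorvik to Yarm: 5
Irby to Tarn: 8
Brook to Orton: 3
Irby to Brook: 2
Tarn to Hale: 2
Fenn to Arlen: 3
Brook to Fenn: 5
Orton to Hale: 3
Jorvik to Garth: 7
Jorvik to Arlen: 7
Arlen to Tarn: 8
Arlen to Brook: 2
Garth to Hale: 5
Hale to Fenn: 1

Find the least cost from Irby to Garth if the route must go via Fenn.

Best Irby to Fenn: Irby–Brook–Fenn costing 7
Shortest Fenn→Garth: Fenn–Hale–Garth = 6
Total via Fenn: 7 + 6 = $13.

$13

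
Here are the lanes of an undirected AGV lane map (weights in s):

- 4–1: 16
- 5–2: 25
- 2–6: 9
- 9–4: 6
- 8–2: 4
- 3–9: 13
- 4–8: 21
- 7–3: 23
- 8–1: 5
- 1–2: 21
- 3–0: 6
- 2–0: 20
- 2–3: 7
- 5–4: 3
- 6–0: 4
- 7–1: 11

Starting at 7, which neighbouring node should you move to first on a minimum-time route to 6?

1

Enumerating some paths:
7 - 1 - 8 - 2 - 6: 11+5+4+9 = 29
7 - 1 - 8 - 2 - 3 - 0 - 6: 11+5+4+7+6+4 = 37
7 - 3 - 0 - 6: 23+6+4 = 33
7 - 3 - 2 - 6: 23+7+9 = 39
Cheapest is 7 - 1 - 8 - 2 - 6 at 29 s.
So from 7 the first move is to 1.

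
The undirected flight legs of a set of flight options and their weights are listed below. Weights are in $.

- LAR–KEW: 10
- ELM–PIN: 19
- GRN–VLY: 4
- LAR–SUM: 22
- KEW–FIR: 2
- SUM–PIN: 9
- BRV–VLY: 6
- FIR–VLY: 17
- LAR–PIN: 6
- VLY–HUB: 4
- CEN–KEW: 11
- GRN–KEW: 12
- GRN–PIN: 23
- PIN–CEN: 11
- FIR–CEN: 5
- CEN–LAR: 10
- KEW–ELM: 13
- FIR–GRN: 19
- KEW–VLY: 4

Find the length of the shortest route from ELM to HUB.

Enumerating some paths:
ELM - KEW - GRN - VLY - HUB: 13+12+4+4 = 33
ELM - KEW - VLY - HUB: 13+4+4 = 21
ELM - KEW - FIR - GRN - VLY - HUB: 13+2+19+4+4 = 42
ELM - KEW - FIR - VLY - HUB: 13+2+17+4 = 36
Cheapest is ELM - KEW - VLY - HUB at $21.

$21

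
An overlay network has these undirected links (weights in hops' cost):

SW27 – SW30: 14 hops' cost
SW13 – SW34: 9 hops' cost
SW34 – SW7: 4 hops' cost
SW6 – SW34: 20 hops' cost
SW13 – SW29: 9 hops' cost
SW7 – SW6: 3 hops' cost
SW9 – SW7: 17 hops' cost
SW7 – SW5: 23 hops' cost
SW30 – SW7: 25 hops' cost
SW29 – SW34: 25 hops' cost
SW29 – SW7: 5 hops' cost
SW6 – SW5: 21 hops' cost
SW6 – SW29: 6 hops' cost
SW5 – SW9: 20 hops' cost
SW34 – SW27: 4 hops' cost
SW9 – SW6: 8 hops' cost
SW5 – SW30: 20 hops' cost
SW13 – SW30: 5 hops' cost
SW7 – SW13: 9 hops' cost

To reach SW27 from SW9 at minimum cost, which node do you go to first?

Enumerating some paths:
SW9 → SW6 → SW7 → SW34 → SW27: 8+3+4+4 = 19
SW9 → SW6 → SW29 → SW7 → SW34 → SW27: 8+6+5+4+4 = 27
SW9 → SW7 → SW34 → SW27: 17+4+4 = 25
The minimum is 19 hops' cost via SW9 → SW6 → SW7 → SW34 → SW27.
So from SW9 the first move is to SW6.

SW6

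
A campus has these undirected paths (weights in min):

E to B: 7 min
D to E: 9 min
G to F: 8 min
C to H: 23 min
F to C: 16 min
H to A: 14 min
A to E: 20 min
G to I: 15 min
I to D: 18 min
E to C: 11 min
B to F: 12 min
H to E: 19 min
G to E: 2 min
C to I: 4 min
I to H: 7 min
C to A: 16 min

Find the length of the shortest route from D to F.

19 min

Settle nodes by increasing distance from D:
D: 0
E: 9  (via D)
G: 11  (via E)
B: 16  (via E)
I: 18  (via D)
F: 19  (via G)
Shortest route: D → E → G → F = 19 min.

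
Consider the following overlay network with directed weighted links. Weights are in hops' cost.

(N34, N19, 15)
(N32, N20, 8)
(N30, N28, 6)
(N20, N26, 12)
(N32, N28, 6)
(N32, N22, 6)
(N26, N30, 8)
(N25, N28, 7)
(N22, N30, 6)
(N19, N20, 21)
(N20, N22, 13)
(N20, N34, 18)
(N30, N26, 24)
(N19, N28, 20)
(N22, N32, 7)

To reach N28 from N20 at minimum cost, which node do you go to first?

N22

Enumerating some paths:
N20 → N22 → N30 → N28: 13+6+6 = 25
N20 → N22 → N32 → N28: 13+7+6 = 26
The minimum is 25 hops' cost via N20 → N22 → N30 → N28.
So from N20 the first move is to N22.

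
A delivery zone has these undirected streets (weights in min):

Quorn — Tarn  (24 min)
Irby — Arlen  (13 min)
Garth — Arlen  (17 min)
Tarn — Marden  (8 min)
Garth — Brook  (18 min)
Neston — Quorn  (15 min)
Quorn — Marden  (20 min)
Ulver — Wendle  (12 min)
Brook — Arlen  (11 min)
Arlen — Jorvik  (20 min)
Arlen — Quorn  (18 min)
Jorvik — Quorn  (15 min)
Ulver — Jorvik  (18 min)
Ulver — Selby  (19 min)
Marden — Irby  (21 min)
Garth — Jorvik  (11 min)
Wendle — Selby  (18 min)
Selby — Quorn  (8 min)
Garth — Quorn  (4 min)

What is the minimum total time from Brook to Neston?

Settle nodes by increasing distance from Brook:
Brook: 0
Arlen: 11  (via Brook)
Garth: 18  (via Brook)
Quorn: 22  (via Garth)
Irby: 24  (via Arlen)
Jorvik: 29  (via Garth)
Selby: 30  (via Quorn)
Neston: 37  (via Quorn)
Shortest route: Brook–Garth–Quorn–Neston = 37 min.

37 min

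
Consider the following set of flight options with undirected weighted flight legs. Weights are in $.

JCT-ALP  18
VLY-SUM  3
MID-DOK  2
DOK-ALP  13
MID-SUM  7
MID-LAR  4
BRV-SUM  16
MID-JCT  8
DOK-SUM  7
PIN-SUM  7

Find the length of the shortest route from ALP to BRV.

$36

Candidate routes:
ALP - DOK - MID - SUM - BRV: 13+2+7+16 = 38
ALP - JCT - MID - DOK - SUM - BRV: 18+8+2+7+16 = 51
ALP - DOK - SUM - BRV: 13+7+16 = 36
ALP - JCT - MID - SUM - BRV: 18+8+7+16 = 49
The minimum is $36 via ALP - DOK - SUM - BRV.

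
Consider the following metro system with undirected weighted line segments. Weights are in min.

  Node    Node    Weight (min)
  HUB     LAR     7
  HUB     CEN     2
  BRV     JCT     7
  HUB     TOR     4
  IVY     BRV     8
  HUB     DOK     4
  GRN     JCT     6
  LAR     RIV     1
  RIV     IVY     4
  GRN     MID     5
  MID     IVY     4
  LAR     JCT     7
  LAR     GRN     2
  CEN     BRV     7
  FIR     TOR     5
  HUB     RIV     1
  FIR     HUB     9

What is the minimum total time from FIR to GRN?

13 min

Shortest distances from FIR:
FIR: 0
TOR: 5  (via FIR)
HUB: 9  (via FIR)
RIV: 10  (via HUB)
CEN: 11  (via HUB)
LAR: 11  (via RIV)
DOK: 13  (via HUB)
GRN: 13  (via LAR)
Shortest route: FIR → HUB → RIV → LAR → GRN = 13 min.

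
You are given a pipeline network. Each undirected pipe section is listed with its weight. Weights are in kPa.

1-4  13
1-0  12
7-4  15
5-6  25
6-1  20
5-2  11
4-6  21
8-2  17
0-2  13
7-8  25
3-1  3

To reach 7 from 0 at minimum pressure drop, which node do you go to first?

Candidate routes:
0 → 2 → 8 → 7: 13+17+25 = 55
0 → 1 → 4 → 7: 12+13+15 = 40
0 → 1 → 6 → 4 → 7: 12+20+21+15 = 68
The minimum is 40 kPa via 0 → 1 → 4 → 7.
So from 0 the first move is to 1.

1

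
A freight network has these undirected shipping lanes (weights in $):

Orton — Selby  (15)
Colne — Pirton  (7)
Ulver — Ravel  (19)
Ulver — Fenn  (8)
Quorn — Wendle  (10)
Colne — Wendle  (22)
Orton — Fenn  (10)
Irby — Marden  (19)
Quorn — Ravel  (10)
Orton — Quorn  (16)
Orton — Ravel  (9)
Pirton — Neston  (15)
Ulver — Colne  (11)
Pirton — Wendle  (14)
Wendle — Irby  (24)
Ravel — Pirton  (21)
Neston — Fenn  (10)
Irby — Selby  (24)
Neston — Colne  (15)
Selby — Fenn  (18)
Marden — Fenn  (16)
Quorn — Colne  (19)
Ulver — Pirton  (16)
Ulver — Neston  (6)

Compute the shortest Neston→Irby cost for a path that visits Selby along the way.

Best Neston to Selby: Neston–Fenn–Selby costing 28
Shortest Selby→Irby: Selby–Irby = 24
Total via Selby: 28 + 24 = $52.

$52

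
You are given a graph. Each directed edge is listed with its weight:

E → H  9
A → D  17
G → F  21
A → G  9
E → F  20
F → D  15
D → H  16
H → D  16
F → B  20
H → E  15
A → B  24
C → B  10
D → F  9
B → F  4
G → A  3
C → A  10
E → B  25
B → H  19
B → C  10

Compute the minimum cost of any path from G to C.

Running Dijkstra from G:
G: 0
A: 3  (via G)
D: 20  (via A)
F: 21  (via G)
B: 27  (via A)
H: 36  (via D)
C: 37  (via B)
Shortest route: G → A → B → C = 37.

37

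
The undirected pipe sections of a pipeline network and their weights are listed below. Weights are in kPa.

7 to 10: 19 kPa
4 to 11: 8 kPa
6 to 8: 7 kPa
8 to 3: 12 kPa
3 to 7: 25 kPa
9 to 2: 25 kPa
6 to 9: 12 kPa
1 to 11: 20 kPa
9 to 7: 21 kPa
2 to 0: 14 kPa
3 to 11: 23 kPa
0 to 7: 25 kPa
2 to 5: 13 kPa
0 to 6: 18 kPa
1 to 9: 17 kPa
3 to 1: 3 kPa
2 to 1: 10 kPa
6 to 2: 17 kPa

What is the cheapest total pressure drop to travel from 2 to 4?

Compare a few routes:
2 → 6 → 8 → 3 → 1 → 11 → 4: 17+7+12+3+20+8 = 67
2 → 6 → 8 → 3 → 11 → 4: 17+7+12+23+8 = 67
2 → 1 → 3 → 11 → 4: 10+3+23+8 = 44
2 → 1 → 11 → 4: 10+20+8 = 38
The minimum is 38 kPa via 2 → 1 → 11 → 4.

38 kPa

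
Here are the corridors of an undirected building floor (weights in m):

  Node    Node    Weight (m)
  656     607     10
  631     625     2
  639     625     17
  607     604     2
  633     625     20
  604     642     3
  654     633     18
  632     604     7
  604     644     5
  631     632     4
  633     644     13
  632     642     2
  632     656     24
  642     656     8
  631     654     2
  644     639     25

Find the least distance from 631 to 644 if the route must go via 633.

33 m

Shortest 631→633: 631 → 654 → 633 = 20
Best 633 to 644: 633 → 644 costing 13
Total via 633: 20 + 13 = 33 m.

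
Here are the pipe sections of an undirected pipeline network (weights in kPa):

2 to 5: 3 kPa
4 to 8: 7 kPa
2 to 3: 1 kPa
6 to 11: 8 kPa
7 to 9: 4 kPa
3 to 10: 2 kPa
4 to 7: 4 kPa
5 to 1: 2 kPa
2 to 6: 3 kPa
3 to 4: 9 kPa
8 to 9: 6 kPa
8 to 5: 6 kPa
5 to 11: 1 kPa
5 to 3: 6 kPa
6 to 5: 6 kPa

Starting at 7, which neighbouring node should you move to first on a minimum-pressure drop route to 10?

Compare a few routes:
7 → 4 → 8 → 5 → 2 → 3 → 10: 4+7+6+3+1+2 = 23
7 → 4 → 3 → 10: 4+9+2 = 15
7 → 9 → 8 → 5 → 2 → 3 → 10: 4+6+6+3+1+2 = 22
The minimum is 15 kPa via 7 → 4 → 3 → 10.
So from 7 the first move is to 4.

4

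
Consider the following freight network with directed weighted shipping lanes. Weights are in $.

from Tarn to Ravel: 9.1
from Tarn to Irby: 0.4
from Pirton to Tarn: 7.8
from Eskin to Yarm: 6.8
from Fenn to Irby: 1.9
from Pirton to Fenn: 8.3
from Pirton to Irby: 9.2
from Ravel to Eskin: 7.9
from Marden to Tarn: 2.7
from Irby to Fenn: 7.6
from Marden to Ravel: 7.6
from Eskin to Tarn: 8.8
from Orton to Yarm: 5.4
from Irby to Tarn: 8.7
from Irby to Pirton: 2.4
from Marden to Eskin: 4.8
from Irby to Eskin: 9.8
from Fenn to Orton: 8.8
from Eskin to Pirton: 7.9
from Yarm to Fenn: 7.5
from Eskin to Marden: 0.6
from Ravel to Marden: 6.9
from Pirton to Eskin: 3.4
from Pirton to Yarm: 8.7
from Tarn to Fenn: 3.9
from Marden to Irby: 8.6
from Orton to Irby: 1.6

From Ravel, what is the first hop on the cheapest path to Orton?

Marden

Compare a few routes:
Ravel–Marden–Tarn–Irby–Fenn–Orton: 6.9+2.7+0.4+7.6+8.8 = 26.4
Ravel–Eskin–Marden–Tarn–Fenn–Orton: 7.9+0.6+2.7+3.9+8.8 = 23.9
Ravel–Marden–Tarn–Fenn–Orton: 6.9+2.7+3.9+8.8 = 22.3
Ravel–Eskin–Marden–Tarn–Irby–Fenn–Orton: 7.9+0.6+2.7+0.4+7.6+8.8 = 28
The minimum is $22.3 via Ravel–Marden–Tarn–Fenn–Orton.
So from Ravel the first move is to Marden.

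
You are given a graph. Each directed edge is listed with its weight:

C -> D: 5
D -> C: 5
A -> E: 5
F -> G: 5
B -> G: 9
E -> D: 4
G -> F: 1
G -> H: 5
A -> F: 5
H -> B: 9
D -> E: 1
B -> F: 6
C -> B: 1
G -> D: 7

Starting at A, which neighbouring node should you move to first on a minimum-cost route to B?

E

Compare a few routes:
A–E–D–C–B: 5+4+5+1 = 15
A–F–G–H–B: 5+5+5+9 = 24
A–F–G–D–C–B: 5+5+7+5+1 = 23
Cheapest is A–E–D–C–B at 15.
So from A the first move is to E.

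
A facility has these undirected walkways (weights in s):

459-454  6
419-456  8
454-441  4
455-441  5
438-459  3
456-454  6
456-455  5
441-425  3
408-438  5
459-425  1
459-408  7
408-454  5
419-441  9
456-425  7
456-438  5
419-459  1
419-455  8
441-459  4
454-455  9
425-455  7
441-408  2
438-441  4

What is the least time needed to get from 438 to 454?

Compare a few routes:
438 → 459 → 454: 3+6 = 9
438 → 408 → 454: 5+5 = 10
438 → 441 → 454: 4+4 = 8
The minimum is 8 s via 438 → 441 → 454.

8 s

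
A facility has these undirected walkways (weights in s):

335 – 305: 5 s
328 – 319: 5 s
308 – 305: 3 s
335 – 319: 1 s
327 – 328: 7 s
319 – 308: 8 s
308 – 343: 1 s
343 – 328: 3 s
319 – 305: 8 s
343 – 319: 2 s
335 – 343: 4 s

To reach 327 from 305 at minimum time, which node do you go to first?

Candidate routes:
305–308–343–319–328–327: 3+1+2+5+7 = 18
305–308–343–328–327: 3+1+3+7 = 14
The minimum is 14 s via 305–308–343–328–327.
So from 305 the first move is to 308.

308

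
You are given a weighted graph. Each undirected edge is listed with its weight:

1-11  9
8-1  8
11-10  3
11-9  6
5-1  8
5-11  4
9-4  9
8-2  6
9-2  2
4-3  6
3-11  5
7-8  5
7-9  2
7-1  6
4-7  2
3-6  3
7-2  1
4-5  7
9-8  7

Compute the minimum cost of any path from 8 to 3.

13

Enumerating some paths:
8 - 2 - 7 - 4 - 3: 6+1+2+6 = 15
8 - 7 - 4 - 3: 5+2+6 = 13
The minimum is 13 via 8 - 7 - 4 - 3.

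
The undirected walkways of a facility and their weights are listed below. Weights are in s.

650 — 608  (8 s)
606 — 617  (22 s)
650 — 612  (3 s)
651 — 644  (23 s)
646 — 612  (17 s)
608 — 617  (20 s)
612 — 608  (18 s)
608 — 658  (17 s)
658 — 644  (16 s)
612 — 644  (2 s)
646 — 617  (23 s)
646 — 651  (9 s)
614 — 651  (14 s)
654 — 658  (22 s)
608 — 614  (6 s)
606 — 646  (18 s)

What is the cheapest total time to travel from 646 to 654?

Shortest distances from 646:
646: 0
651: 9  (via 646)
612: 17  (via 646)
606: 18  (via 646)
644: 19  (via 612)
650: 20  (via 612)
614: 23  (via 651)
617: 23  (via 646)
608: 28  (via 650)
658: 35  (via 644)
654: 57  (via 658)
Shortest route: 646–612–644–658–654 = 57 s.

57 s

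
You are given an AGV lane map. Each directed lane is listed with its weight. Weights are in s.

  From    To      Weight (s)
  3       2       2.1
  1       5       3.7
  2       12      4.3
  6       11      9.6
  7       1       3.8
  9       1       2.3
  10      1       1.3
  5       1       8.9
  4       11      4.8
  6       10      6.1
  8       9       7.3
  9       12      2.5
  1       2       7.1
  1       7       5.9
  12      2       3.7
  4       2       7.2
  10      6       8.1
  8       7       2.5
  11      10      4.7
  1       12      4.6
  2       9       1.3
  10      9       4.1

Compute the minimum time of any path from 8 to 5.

Shortest distances from 8:
8: 0
7: 2.5  (via 8)
1: 6.3  (via 7)
9: 7.3  (via 8)
12: 9.8  (via 9)
5: 10  (via 1)
Shortest route: 8–7–1–5 = 10 s.

10 s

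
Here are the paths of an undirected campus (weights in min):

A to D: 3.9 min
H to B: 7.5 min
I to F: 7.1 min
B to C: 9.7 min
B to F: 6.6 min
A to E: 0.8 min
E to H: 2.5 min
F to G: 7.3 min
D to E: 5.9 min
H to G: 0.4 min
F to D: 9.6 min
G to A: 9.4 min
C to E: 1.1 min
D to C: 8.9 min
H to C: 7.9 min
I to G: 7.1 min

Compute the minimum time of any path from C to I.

11.1 min

Settle nodes by increasing distance from C:
C: 0
E: 1.1  (via C)
A: 1.9  (via E)
H: 3.6  (via E)
G: 4  (via H)
D: 5.8  (via A)
B: 9.7  (via C)
I: 11.1  (via G)
Shortest route: C–E–H–G–I = 11.1 min.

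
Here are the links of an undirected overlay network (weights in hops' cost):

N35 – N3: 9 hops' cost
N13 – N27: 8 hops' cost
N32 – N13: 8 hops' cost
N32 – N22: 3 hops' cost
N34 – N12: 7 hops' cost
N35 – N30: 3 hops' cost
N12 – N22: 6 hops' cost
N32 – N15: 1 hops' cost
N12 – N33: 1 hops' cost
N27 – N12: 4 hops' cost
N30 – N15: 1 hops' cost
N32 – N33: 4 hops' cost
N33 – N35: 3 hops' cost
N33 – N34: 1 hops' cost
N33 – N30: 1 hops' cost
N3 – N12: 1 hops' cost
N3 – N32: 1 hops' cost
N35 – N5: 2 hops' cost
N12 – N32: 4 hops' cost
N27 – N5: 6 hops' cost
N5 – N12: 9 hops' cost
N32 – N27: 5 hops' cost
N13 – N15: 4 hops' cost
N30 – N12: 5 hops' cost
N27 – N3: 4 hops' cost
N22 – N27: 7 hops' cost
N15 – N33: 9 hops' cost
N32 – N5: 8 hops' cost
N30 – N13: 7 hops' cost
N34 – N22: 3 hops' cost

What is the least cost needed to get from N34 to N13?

7 hops' cost

Enumerating some paths:
N34 - N33 - N30 - N13: 1+1+7 = 9
N34 - N33 - N30 - N15 - N13: 1+1+1+4 = 7
The minimum is 7 hops' cost via N34 - N33 - N30 - N15 - N13.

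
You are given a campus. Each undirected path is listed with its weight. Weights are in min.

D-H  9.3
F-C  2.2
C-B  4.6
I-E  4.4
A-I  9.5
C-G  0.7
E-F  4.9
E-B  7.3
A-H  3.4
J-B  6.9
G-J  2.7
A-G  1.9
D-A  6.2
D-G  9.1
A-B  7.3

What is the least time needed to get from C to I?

Shortest distances from C:
C: 0
G: 0.7  (via C)
F: 2.2  (via C)
A: 2.6  (via G)
J: 3.4  (via G)
B: 4.6  (via C)
H: 6  (via A)
E: 7.1  (via F)
D: 8.8  (via A)
I: 11.5  (via E)
Shortest route: C → F → E → I = 11.5 min.

11.5 min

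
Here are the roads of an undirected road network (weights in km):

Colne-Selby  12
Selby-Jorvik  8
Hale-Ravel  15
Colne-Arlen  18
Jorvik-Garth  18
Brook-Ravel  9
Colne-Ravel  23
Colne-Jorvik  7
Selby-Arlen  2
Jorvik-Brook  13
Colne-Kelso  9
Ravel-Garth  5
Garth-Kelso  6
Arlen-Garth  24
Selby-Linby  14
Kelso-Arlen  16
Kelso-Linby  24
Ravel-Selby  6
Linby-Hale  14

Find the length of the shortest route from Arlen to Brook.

Compare a few routes:
Arlen - Selby - Ravel - Brook: 2+6+9 = 17
Arlen - Selby - Jorvik - Brook: 2+8+13 = 23
Arlen - Selby - Colne - Jorvik - Brook: 2+12+7+13 = 34
Cheapest is Arlen - Selby - Ravel - Brook at 17 km.

17 km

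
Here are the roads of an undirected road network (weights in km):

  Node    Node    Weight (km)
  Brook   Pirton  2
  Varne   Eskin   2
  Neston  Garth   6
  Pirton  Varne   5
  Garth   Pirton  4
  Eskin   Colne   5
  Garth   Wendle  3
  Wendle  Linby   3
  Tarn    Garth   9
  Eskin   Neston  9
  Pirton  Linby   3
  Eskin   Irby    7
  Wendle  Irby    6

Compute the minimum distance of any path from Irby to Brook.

14 km

Compare a few routes:
Irby - Wendle - Linby - Pirton - Brook: 6+3+3+2 = 14
Irby - Eskin - Varne - Pirton - Brook: 7+2+5+2 = 16
Irby - Wendle - Garth - Pirton - Brook: 6+3+4+2 = 15
The minimum is 14 km via Irby - Wendle - Linby - Pirton - Brook.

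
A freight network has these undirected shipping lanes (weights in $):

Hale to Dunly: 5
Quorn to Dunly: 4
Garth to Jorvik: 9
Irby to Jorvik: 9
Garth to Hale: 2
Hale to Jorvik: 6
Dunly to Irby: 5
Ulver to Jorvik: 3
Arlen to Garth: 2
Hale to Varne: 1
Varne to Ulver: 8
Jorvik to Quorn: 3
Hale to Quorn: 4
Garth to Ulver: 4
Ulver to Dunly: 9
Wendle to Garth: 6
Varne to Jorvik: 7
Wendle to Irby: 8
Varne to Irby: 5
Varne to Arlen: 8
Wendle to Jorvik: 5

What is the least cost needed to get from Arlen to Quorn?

$8

Enumerating some paths:
Arlen - Garth - Ulver - Jorvik - Quorn: 2+4+3+3 = 12
Arlen - Garth - Hale - Quorn: 2+2+4 = 8
Arlen - Varne - Hale - Quorn: 8+1+4 = 13
Arlen - Garth - Hale - Dunly - Quorn: 2+2+5+4 = 13
Cheapest is Arlen - Garth - Hale - Quorn at $8.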